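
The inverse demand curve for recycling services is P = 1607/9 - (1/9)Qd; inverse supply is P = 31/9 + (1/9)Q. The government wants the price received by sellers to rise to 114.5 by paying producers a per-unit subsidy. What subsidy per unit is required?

Required subsidy s = 47 per unit

At a seller price of 114.5, quantity supplied is -31 + 9·114.5 = 999.5.
Buyers absorb 999.5 only when they pay Pb = 1607/9 − (1/9)·999.5 = 67.5.
s = Ps − Pb = 114.5 − 67.5 = 47.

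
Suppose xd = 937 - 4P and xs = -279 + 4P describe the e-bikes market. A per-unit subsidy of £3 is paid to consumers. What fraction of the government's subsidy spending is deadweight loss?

Pre-subsidy: 937 - 4P = -279 + 4P gives P* = 152, x* = 329.
With the rebate, buyers effectively pay Pb = Ps − 3, where Ps is the price sellers receive.
Demand in terms of Ps becomes xd = 937 − 4(Ps − 3) = 949 - 4Ps. Setting this equal to supply: 949 - 4Ps = -279 + 4Ps, so Ps = 153.5.
Buyers pay Pb = 153.5 − 3 = 150.5; x' = -279 + 4·153.5 = 335.
ΔCS = ½(329 + 335)(152 − 150.5) = 498; ΔPS = ½(329 + 335)(153.5 − 152) = 498.
Government spending = 3 × 335 = 1005.
DWL = ½ × 3 × (335 − 329) = 9; fraction = 9 / 1005 = 3/335.

DWL / government spending = 3/335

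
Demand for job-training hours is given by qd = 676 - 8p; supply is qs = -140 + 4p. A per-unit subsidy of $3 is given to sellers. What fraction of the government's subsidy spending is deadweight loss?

DWL / government spending = 1/35

Pre-subsidy: 676 - 8p = -140 + 4p gives p* = 68, q* = 132.
With the subsidy, sellers receive ps = pb + 3 for each unit, where pb is the price buyers pay.
Supply in terms of pb becomes qs = -140 + 4(pb + 3) = -128 + 4pb. Setting this equal to demand: 676 - 8pb = -128 + 4pb, so pb = 67.
Sellers receive ps = 67 + 3 = 70; q' = 676 − 8·67 = 140.
ΔCS = ½(132 + 140)(68 − 67) = 136; ΔPS = ½(132 + 140)(70 − 68) = 272.
Government spending = 3 × 140 = 420.
DWL = ½ × 3 × (140 − 132) = 12; fraction = 12 / 420 = 1/35.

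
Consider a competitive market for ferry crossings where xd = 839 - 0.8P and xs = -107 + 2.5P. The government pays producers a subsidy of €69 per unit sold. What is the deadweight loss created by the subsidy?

Deadweight loss = 15870/11

Pre-subsidy: 839 - 0.8P = -107 + 2.5P gives P* = 860/3, x* = 1829/3.
With the subsidy, sellers receive Ps = Pb + 69 for each unit, where Pb is the price buyers pay.
Supply in terms of Pb becomes xs = -107 + 2.5(Pb + 69) = 65.5 + 2.5Pb. Setting this equal to demand: 839 - 0.8Pb = 65.5 + 2.5Pb, so Pb = 7735/33.
Sellers receive Ps = 7735/33 + 69 = 10012/33; x' = 839 − 0.8·(7735/33) = 21499/33.
The subsidy expands output by 21499/33 − 1829/3 = 460/11 past the efficient level; on those units the gap between marginal cost and willingness to pay runs from 0 up to 69.
DWL = ½ × 69 × 460/11 = 15870/11.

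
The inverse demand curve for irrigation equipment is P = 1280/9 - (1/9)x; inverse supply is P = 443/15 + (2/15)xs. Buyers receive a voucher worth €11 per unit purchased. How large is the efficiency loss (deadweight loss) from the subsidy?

Pre-subsidy: 1280/9 - (1/9)x = 443/15 + (2/15)x gives x* = 461 and P* = 91.
With the rebate, buyers effectively pay Pb = Ps − 11, where Ps is the price sellers receive.
On the curves, Pb = 1280/9 - (1/9)x and Ps = 443/15 + (2/15)x; the wedge Ps − Pb = 11 gives 443/15 + (2/15)x − (1280/9 - (1/9)x) = 11, so x' = 506.
Then Pb = 1280/9 − (1/9)·506 = 86 and Ps = 443/15 + (2/15)·506 = 97.
The subsidy expands output by 506 − 461 = 45 past the efficient level; on those units the gap between marginal cost and willingness to pay runs from 0 up to 11.
DWL = ½ × 11 × 45 = 247.5.

Deadweight loss = €247.5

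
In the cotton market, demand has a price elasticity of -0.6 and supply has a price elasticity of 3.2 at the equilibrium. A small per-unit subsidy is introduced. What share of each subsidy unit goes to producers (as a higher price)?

For a small subsidy around the equilibrium, the benefit split depends on the relative slopes, which at a point are proportional to the elasticities.
Buyer share = εs/(εs + |εd|) = 3.2/(3.2 + 0.6) = 16/19; seller share = |εd|/(εs + |εd|) = 3/19.
So producers capture 3/19 of the subsidy.

Producer share = 3/19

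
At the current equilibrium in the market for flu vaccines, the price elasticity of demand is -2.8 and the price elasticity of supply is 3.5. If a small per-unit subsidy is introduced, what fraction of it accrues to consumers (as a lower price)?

For a small subsidy around the equilibrium, the benefit split depends on the relative slopes, which at a point are proportional to the elasticities.
Buyer share = εs/(εs + |εd|) = 3.5/(3.5 + 2.8) = 5/9; seller share = |εd|/(εs + |εd|) = 4/9.

Consumer share = 5/9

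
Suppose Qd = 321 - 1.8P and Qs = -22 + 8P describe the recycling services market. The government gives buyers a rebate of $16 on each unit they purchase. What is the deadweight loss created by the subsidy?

Deadweight loss = 9216/49

Pre-subsidy: 321 - 1.8P = -22 + 8P gives P* = 35, Q* = 258.
With the rebate, buyers effectively pay Pb = Ps − 16, where Ps is the price sellers receive.
Demand in terms of Ps becomes Qd = 321 − 1.8(Ps − 16) = 349.8 - 1.8Ps. Setting this equal to supply: 349.8 - 1.8Ps = -22 + 8Ps, so Ps = 1859/49.
Buyers pay Pb = 1859/49 − 16 = 1075/49; Q' = -22 + 8·(1859/49) = 13794/49.
The subsidy expands output by 13794/49 − 258 = 1152/49 past the efficient level; on those units the gap between marginal cost and willingness to pay runs from 0 up to 16.
DWL = ½ × 16 × 1152/49 = 9216/49.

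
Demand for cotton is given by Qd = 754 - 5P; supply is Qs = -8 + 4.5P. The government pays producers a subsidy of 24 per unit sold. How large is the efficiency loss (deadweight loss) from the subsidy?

Deadweight loss = 12960/19

Pre-subsidy: 754 - 5P = -8 + 4.5P gives P* = 1524/19, Q* = 6706/19.
With the subsidy, sellers receive Ps = Pb + 24 for each unit, where Pb is the price buyers pay.
Supply in terms of Pb becomes Qs = -8 + 4.5(Pb + 24) = 100 + 4.5Pb. Setting this equal to demand: 754 - 5Pb = 100 + 4.5Pb, so Pb = 1308/19.
Sellers receive Ps = 1308/19 + 24 = 1764/19; Q' = 754 − 5·(1308/19) = 7786/19.
The subsidy expands output by 7786/19 − 6706/19 = 1080/19 past the efficient level; on those units the gap between marginal cost and willingness to pay runs from 0 up to 24.
DWL = ½ × 24 × 1080/19 = 12960/19.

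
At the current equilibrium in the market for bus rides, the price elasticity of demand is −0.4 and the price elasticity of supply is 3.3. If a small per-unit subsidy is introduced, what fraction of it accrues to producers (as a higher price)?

Producer share = 4/37

For a small subsidy around the equilibrium, the benefit split depends on the relative slopes, which at a point are proportional to the elasticities.
Buyer share = εs/(εs + |εd|) = 3.3/(3.3 + 0.4) = 33/37; seller share = |εd|/(εs + |εd|) = 4/37.
So producers capture 4/37 of the subsidy.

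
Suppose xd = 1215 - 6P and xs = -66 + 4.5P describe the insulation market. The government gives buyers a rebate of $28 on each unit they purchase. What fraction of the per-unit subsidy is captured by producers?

Producer share = 4/7

Pre-subsidy: 1215 - 6P = -66 + 4.5P gives P* = 122, x* = 483.
With the rebate, buyers effectively pay Pb = Ps − 28, where Ps is the price sellers receive.
Demand in terms of Ps becomes xd = 1215 − 6(Ps − 28) = 1383 - 6Ps. Setting this equal to supply: 1383 - 6Ps = -66 + 4.5Ps, so Ps = 138.
Buyers pay Pb = 138 − 28 = 110; x' = -66 + 4.5·138 = 555.
Buyers' price falls by P* − Pb = 122 − 110 = 12; sellers' price rises by Ps − P* = 138 − 122 = 16.
So producers capture 16/28 = 4/7 of each unit of subsidy.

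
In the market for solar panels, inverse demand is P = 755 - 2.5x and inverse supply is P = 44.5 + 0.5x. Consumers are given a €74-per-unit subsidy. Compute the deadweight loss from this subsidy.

Pre-subsidy: 755 - 2.5x = 44.5 + 0.5x gives x* = 1421/6 and P* = 1955/12.
With the rebate, buyers effectively pay Pb = Ps − 74, where Ps is the price sellers receive.
On the curves, Pb = 755 - 2.5x and Ps = 44.5 + 0.5x; the wedge Ps − Pb = 74 gives 44.5 + 0.5x − (755 - 2.5x) = 74, so x' = 261.5.
Then Pb = 755 − 2.5·261.5 = 101.25 and Ps = 44.5 + 0.5·261.5 = 175.25.
The subsidy expands output by 261.5 − 1421/6 = 74/3 past the efficient level; on those units the gap between marginal cost and willingness to pay runs from 0 up to 74.
DWL = ½ × 74 × 74/3 = 2738/3.

Deadweight loss = 2738/3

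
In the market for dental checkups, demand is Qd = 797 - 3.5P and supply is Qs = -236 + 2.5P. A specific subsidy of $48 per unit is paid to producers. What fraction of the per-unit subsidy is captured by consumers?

Consumer share = 5/12

Pre-subsidy: 797 - 3.5P = -236 + 2.5P gives P* = 1033/6, Q* = 2333/12.
With the subsidy, sellers receive Ps = Pb + 48 for each unit, where Pb is the price buyers pay.
Supply in terms of Pb becomes Qs = -236 + 2.5(Pb + 48) = -116 + 2.5Pb. Setting this equal to demand: 797 - 3.5Pb = -116 + 2.5Pb, so Pb = 913/6.
Sellers receive Ps = 913/6 + 48 = 1201/6; Q' = 797 − 3.5·(913/6) = 3173/12.
Buyers' price falls by P* − Pb = 1033/6 − 913/6 = 20; sellers' price rises by Ps − P* = 1201/6 − 1033/6 = 28.
So consumers capture 20/48 = 5/12 of each unit of subsidy.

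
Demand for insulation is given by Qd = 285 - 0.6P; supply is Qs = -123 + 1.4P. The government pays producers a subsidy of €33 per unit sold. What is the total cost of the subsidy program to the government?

Pre-subsidy: 285 - 0.6P = -123 + 1.4P gives P* = 204, Q* = 162.6.
With the subsidy, sellers receive Ps = Pb + 33 for each unit, where Pb is the price buyers pay.
Supply in terms of Pb becomes Qs = -123 + 1.4(Pb + 33) = -76.8 + 1.4Pb. Setting this equal to demand: 285 - 0.6Pb = -76.8 + 1.4Pb, so Pb = 180.9.
Sellers receive Ps = 180.9 + 33 = 213.9; Q' = 285 − 0.6·180.9 = 176.46.
Government outlay = subsidy × quantity = 33 × 176.46 = 5823.18.

Government cost = €5823.18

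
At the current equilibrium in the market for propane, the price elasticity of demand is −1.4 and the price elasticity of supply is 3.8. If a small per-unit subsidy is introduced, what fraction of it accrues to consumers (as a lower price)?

For a small subsidy around the equilibrium, the benefit split depends on the relative slopes, which at a point are proportional to the elasticities.
Buyer share = εs/(εs + |εd|) = 3.8/(3.8 + 1.4) = 19/26; seller share = |εd|/(εs + |εd|) = 7/26.

Consumer share = 19/26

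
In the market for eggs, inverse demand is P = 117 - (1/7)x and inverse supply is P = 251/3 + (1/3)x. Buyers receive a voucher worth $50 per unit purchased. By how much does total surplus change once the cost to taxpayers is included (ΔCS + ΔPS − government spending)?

Pre-subsidy: 117 - (1/7)x = 251/3 + (1/3)x gives x* = 70 and P* = 107.
With the rebate, buyers effectively pay Pb = Ps − 50, where Ps is the price sellers receive.
On the curves, Pb = 117 - (1/7)x and Ps = 251/3 + (1/3)x; the wedge Ps − Pb = 50 gives 251/3 + (1/3)x − (117 - (1/7)x) = 50, so x' = 175.
Then Pb = 117 − (1/7)·175 = 92 and Ps = 251/3 + (1/3)·175 = 142.
ΔCS = ½(70 + 175)(107 − 92) = 1837.5; ΔPS = ½(70 + 175)(142 − 107) = 4287.5.
Government spending = 50 × 175 = 8750.
Net change = 1837.5 + 4287.5 − 8750 = -2625. The loss equals the DWL triangle ½·50·105.

Net change in total surplus = -$2625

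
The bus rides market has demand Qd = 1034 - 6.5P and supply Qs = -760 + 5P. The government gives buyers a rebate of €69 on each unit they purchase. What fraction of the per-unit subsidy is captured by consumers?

Pre-subsidy: 1034 - 6.5P = -760 + 5P gives P* = 156, Q* = 20.
With the rebate, buyers effectively pay Pb = Ps − 69, where Ps is the price sellers receive.
Demand in terms of Ps becomes Qd = 1034 − 6.5(Ps − 69) = 1482.5 - 6.5Ps. Setting this equal to supply: 1482.5 - 6.5Ps = -760 + 5Ps, so Ps = 195.
Buyers pay Pb = 195 − 69 = 126; Q' = -760 + 5·195 = 215.
Buyers' price falls by P* − Pb = 156 − 126 = 30; sellers' price rises by Ps − P* = 195 − 156 = 39.
So consumers capture 30/69 = 10/23 of each unit of subsidy.

Consumer share = 10/23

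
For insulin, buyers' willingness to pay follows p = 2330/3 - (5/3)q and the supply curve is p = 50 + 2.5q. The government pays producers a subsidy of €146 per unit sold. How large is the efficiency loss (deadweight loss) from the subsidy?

Pre-subsidy: 2330/3 - (5/3)q = 50 + 2.5q gives q* = 174.4 and p* = 486.
With the subsidy, sellers receive ps = pb + 146 for each unit, where pb is the price buyers pay.
On the curves, pb = 2330/3 - (5/3)q and ps = 50 + 2.5q; the wedge ps − pb = 146 gives 50 + 2.5q − (2330/3 - (5/3)q) = 146, so q' = 209.44.
Then pb = 2330/3 − (5/3)·209.44 = 427.6 and ps = 50 + 2.5·209.44 = 573.6.
The subsidy expands output by 209.44 − 174.4 = 35.04 past the efficient level; on those units the gap between marginal cost and willingness to pay runs from 0 up to 146.
DWL = ½ × 146 × 35.04 = 2557.92.

Deadweight loss = €2557.92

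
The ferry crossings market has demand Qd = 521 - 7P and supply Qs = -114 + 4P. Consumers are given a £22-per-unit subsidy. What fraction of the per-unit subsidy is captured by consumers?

Consumer share = 4/11

Pre-subsidy: 521 - 7P = -114 + 4P gives P* = 635/11, Q* = 1286/11.
With the rebate, buyers effectively pay Pb = Ps − 22, where Ps is the price sellers receive.
Demand in terms of Ps becomes Qd = 521 − 7(Ps − 22) = 675 - 7Ps. Setting this equal to supply: 675 - 7Ps = -114 + 4Ps, so Ps = 789/11.
Buyers pay Pb = 789/11 − 22 = 547/11; Q' = -114 + 4·(789/11) = 1902/11.
Buyers' price falls by P* − Pb = 635/11 − 547/11 = 8; sellers' price rises by Ps − P* = 789/11 − 635/11 = 14.
So consumers capture 8/22 = 4/11 of each unit of subsidy.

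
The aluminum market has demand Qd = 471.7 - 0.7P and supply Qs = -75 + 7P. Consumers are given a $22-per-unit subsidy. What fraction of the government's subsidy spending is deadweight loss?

DWL / government spending = 7/436

Pre-subsidy: 471.7 - 0.7P = -75 + 7P gives P* = 71, Q* = 422.
With the rebate, buyers effectively pay Pb = Ps − 22, where Ps is the price sellers receive.
Demand in terms of Ps becomes Qd = 471.7 − 0.7(Ps − 22) = 487.1 - 0.7Ps. Setting this equal to supply: 487.1 - 0.7Ps = -75 + 7Ps, so Ps = 73.
Buyers pay Pb = 73 − 22 = 51; Q' = -75 + 7·73 = 436.
ΔCS = ½(422 + 436)(71 − 51) = 8580; ΔPS = ½(422 + 436)(73 − 71) = 858.
Government spending = 22 × 436 = 9592.
DWL = ½ × 22 × (436 − 422) = 154; fraction = 154 / 9592 = 7/436.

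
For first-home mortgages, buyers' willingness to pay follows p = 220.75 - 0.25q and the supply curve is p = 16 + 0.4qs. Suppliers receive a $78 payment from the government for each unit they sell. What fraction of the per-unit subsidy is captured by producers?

Producer share = 8/13

Pre-subsidy: 220.75 - 0.25q = 16 + 0.4q gives q* = 315 and p* = 142.
With the subsidy, sellers receive ps = pb + 78 for each unit, where pb is the price buyers pay.
On the curves, pb = 220.75 - 0.25q and ps = 16 + 0.4q; the wedge ps − pb = 78 gives 16 + 0.4q − (220.75 - 0.25q) = 78, so q' = 435.
Then pb = 220.75 − 0.25·435 = 112 and ps = 16 + 0.4·435 = 190.
Buyers' price falls by p* − pb = 142 − 112 = 30; sellers' price rises by ps − p* = 190 − 142 = 48.
So producers capture 48/78 = 8/13 of each unit of subsidy.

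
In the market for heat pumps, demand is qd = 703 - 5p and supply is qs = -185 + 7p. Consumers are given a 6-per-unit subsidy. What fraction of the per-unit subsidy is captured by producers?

Pre-subsidy: 703 - 5p = -185 + 7p gives p* = 74, q* = 333.
With the rebate, buyers effectively pay pb = ps − 6, where ps is the price sellers receive.
Demand in terms of ps becomes qd = 703 − 5(ps − 6) = 733 - 5ps. Setting this equal to supply: 733 - 5ps = -185 + 7ps, so ps = 76.5.
Buyers pay pb = 76.5 − 6 = 70.5; q' = -185 + 7·76.5 = 350.5.
Buyers' price falls by p* − pb = 74 − 70.5 = 3.5; sellers' price rises by ps − p* = 76.5 − 74 = 2.5.
So producers capture 2.5/6 = 5/12 of each unit of subsidy.

Producer share = 5/12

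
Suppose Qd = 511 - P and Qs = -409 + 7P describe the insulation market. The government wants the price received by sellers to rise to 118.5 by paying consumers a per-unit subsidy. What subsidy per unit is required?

Required subsidy s = 28 per unit

At a seller price of 118.5, quantity supplied is -409 + 7·118.5 = 420.5.
Buyers absorb 420.5 only when they pay Pb with 511 − 1·Pb = 420.5, i.e. Pb = 90.5.
s = Ps − Pb = 118.5 − 90.5 = 28.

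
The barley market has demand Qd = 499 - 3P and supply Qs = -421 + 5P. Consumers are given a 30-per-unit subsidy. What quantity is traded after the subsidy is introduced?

Pre-subsidy: 499 - 3P = -421 + 5P gives P* = 115, Q* = 154.
With the rebate, buyers effectively pay Pb = Ps − 30, where Ps is the price sellers receive.
Demand in terms of Ps becomes Qd = 499 − 3(Ps − 30) = 589 - 3Ps. Setting this equal to supply: 589 - 3Ps = -421 + 5Ps, so Ps = 126.25.
Buyers pay Pb = 126.25 − 30 = 96.25; Q' = -421 + 5·126.25 = 210.25.

Q' = 210.25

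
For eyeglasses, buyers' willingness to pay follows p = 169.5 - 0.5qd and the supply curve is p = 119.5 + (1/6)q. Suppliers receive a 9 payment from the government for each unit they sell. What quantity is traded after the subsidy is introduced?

q' = 88.5

Pre-subsidy: 169.5 - 0.5q = 119.5 + (1/6)q gives q* = 75 and p* = 132.
With the subsidy, sellers receive ps = pb + 9 for each unit, where pb is the price buyers pay.
On the curves, pb = 169.5 - 0.5q and ps = 119.5 + (1/6)q; the wedge ps − pb = 9 gives 119.5 + (1/6)q − (169.5 - 0.5q) = 9, so q' = 88.5.
Then pb = 169.5 − 0.5·88.5 = 125.25 and ps = 119.5 + (1/6)·88.5 = 134.25.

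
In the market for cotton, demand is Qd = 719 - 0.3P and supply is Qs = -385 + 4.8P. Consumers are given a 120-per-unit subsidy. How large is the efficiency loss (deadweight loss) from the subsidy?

Deadweight loss = 34560/17

Pre-subsidy: 719 - 0.3P = -385 + 4.8P gives P* = 3680/17, Q* = 11119/17.
With the rebate, buyers effectively pay Pb = Ps − 120, where Ps is the price sellers receive.
Demand in terms of Ps becomes Qd = 719 − 0.3(Ps − 120) = 755 - 0.3Ps. Setting this equal to supply: 755 - 0.3Ps = -385 + 4.8Ps, so Ps = 3800/17.
Buyers pay Pb = 3800/17 − 120 = 1760/17; Q' = -385 + 4.8·(3800/17) = 11695/17.
The subsidy expands output by 11695/17 − 11119/17 = 576/17 past the efficient level; on those units the gap between marginal cost and willingness to pay runs from 0 up to 120.
DWL = ½ × 120 × 576/17 = 34560/17.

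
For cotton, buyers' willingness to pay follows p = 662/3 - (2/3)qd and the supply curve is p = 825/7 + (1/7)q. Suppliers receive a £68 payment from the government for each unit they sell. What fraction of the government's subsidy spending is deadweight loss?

Pre-subsidy: 662/3 - (2/3)q = 825/7 + (1/7)q gives q* = 127 and p* = 136.
With the subsidy, sellers receive ps = pb + 68 for each unit, where pb is the price buyers pay.
On the curves, pb = 662/3 - (2/3)q and ps = 825/7 + (1/7)q; the wedge ps − pb = 68 gives 825/7 + (1/7)q − (662/3 - (2/3)q) = 68, so q' = 211.
Then pb = 662/3 − (2/3)·211 = 80 and ps = 825/7 + (1/7)·211 = 148.
ΔCS = ½(127 + 211)(136 − 80) = 9464; ΔPS = ½(127 + 211)(148 − 136) = 2028.
Government spending = 68 × 211 = 14348.
DWL = ½ × 68 × (211 − 127) = 2856; fraction = 2856 / 14348 = 42/211.

DWL / government spending = 42/211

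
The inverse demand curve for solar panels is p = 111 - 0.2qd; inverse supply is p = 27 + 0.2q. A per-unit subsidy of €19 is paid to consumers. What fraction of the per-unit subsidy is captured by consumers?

Pre-subsidy: 111 - 0.2q = 27 + 0.2q gives q* = 210 and p* = 69.
With the rebate, buyers effectively pay pb = ps − 19, where ps is the price sellers receive.
On the curves, pb = 111 - 0.2q and ps = 27 + 0.2q; the wedge ps − pb = 19 gives 27 + 0.2q − (111 - 0.2q) = 19, so q' = 257.5.
Then pb = 111 − 0.2·257.5 = 59.5 and ps = 27 + 0.2·257.5 = 78.5.
Buyers' price falls by p* − pb = 69 − 59.5 = 9.5; sellers' price rises by ps − p* = 78.5 − 69 = 9.5.
So consumers capture 9.5/19 = 0.5 of each unit of subsidy.

Consumer share = 0.5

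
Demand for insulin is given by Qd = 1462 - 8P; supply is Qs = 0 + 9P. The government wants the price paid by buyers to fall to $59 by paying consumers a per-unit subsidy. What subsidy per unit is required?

Required subsidy s = $51 per unit

At a buyer price of 59, quantity demanded is 1462 − 8·59 = 990.
Sellers supply 990 only when they receive Ps with 0 + 9·Ps = 990, i.e. Ps = 110.
s = Ps − Pb = 110 − 59 = 51.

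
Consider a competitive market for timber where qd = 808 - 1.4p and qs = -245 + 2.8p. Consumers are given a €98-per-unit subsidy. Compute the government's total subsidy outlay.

Pre-subsidy: 808 - 1.4p = -245 + 2.8p gives p* = 1755/7, q* = 457.
With the rebate, buyers effectively pay pb = ps − 98, where ps is the price sellers receive.
Demand in terms of ps becomes qd = 808 − 1.4(ps − 98) = 945.2 - 1.4ps. Setting this equal to supply: 945.2 - 1.4ps = -245 + 2.8ps, so ps = 5951/21.
Buyers pay pb = 5951/21 − 98 = 3893/21; q' = -245 + 2.8·(5951/21) = 8227/15.
Government outlay = subsidy × quantity = 98 × 8227/15 = 806246/15.

Government cost = 806246/15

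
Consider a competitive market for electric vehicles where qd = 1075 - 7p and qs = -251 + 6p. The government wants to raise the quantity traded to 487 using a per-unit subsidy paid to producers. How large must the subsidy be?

Required subsidy s = 39 per unit

At q = 487, invert demand for the buyer price: pb = (1075 − 487)/7 = 84; invert supply for the seller price: ps = (487 − (-251))/6 = 123.
The subsidy must fill the gap: s = ps − pb = 123 − 84 = 39.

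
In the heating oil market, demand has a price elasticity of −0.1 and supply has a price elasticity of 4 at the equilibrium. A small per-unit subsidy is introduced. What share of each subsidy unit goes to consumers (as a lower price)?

Consumer share = 40/41

For a small subsidy around the equilibrium, the benefit split depends on the relative slopes, which at a point are proportional to the elasticities.
Buyer share = εs/(εs + |εd|) = 4/(4 + 0.1) = 40/41; seller share = |εd|/(εs + |εd|) = 1/41.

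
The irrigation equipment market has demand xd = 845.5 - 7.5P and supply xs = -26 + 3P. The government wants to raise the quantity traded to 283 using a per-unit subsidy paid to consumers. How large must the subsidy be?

Required subsidy s = 28 per unit

At x = 283, invert demand for the buyer price: Pb = (845.5 − 283)/7.5 = 75; invert supply for the seller price: Ps = (283 − (-26))/3 = 103.
The subsidy must fill the gap: s = Ps − Pb = 103 − 75 = 28.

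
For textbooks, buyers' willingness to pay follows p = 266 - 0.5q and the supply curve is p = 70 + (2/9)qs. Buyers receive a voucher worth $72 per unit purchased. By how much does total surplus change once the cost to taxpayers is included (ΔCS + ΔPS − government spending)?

Net change in total surplus = -46656/13

Pre-subsidy: 266 - 0.5q = 70 + (2/9)q gives q* = 3528/13 and p* = 1694/13.
With the rebate, buyers effectively pay pb = ps − 72, where ps is the price sellers receive.
On the curves, pb = 266 - 0.5q and ps = 70 + (2/9)q; the wedge ps − pb = 72 gives 70 + (2/9)q − (266 - 0.5q) = 72, so q' = 4824/13.
Then pb = 266 − 0.5·(4824/13) = 1046/13 and ps = 70 + (2/9)·(4824/13) = 1982/13.
ΔCS = ½(3528/13 + 4824/13)(1694/13 − 1046/13) = 2706048/169; ΔPS = ½(3528/13 + 4824/13)(1982/13 − 1694/13) = 1202688/169.
Government spending = 72 × 4824/13 = 347328/13.
Net change = 2706048/169 + 1202688/169 − 347328/13 = -46656/13. The loss equals the DWL triangle ½·72·1296/13.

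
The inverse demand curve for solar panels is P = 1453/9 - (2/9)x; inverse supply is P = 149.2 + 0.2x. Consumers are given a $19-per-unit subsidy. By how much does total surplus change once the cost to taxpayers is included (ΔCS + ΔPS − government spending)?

Pre-subsidy: 1453/9 - (2/9)x = 149.2 + 0.2x gives x* = 29 and P* = 155.
With the rebate, buyers effectively pay Pb = Ps − 19, where Ps is the price sellers receive.
On the curves, Pb = 1453/9 - (2/9)x and Ps = 149.2 + 0.2x; the wedge Ps − Pb = 19 gives 149.2 + 0.2x − (1453/9 - (2/9)x) = 19, so x' = 74.
Then Pb = 1453/9 − (2/9)·74 = 145 and Ps = 149.2 + 0.2·74 = 164.
ΔCS = ½(29 + 74)(155 − 145) = 515; ΔPS = ½(29 + 74)(164 − 155) = 463.5.
Government spending = 19 × 74 = 1406.
Net change = 515 + 463.5 − 1406 = -427.5. The loss equals the DWL triangle ½·19·45.

Net change in total surplus = -$427.5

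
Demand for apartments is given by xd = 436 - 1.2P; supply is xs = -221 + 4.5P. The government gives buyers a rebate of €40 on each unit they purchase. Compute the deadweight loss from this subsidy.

Pre-subsidy: 436 - 1.2P = -221 + 4.5P gives P* = 2190/19, x* = 5656/19.
With the rebate, buyers effectively pay Pb = Ps − 40, where Ps is the price sellers receive.
Demand in terms of Ps becomes xd = 436 − 1.2(Ps − 40) = 484 - 1.2Ps. Setting this equal to supply: 484 - 1.2Ps = -221 + 4.5Ps, so Ps = 2350/19.
Buyers pay Pb = 2350/19 − 40 = 1590/19; x' = -221 + 4.5·(2350/19) = 6376/19.
The subsidy expands output by 6376/19 − 5656/19 = 720/19 past the efficient level; on those units the gap between marginal cost and willingness to pay runs from 0 up to 40.
DWL = ½ × 40 × 720/19 = 14400/19.

Deadweight loss = 14400/19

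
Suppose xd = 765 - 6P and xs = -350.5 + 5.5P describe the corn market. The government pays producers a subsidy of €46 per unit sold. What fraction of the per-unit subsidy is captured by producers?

Producer share = 12/23

Pre-subsidy: 765 - 6P = -350.5 + 5.5P gives P* = 97, x* = 183.
With the subsidy, sellers receive Ps = Pb + 46 for each unit, where Pb is the price buyers pay.
Supply in terms of Pb becomes xs = -350.5 + 5.5(Pb + 46) = -97.5 + 5.5Pb. Setting this equal to demand: 765 - 6Pb = -97.5 + 5.5Pb, so Pb = 75.
Sellers receive Ps = 75 + 46 = 121; x' = 765 − 6·75 = 315.
Buyers' price falls by P* − Pb = 97 − 75 = 22; sellers' price rises by Ps − P* = 121 − 97 = 24.
So producers capture 24/46 = 12/23 of each unit of subsidy.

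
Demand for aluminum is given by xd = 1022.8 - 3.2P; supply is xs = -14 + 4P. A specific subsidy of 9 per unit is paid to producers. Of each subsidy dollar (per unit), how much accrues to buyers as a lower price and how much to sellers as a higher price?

Pre-subsidy: 1022.8 - 3.2P = -14 + 4P gives P* = 144, x* = 562.
With the subsidy, sellers receive Ps = Pb + 9 for each unit, where Pb is the price buyers pay.
Supply in terms of Pb becomes xs = -14 + 4(Pb + 9) = 22 + 4Pb. Setting this equal to demand: 1022.8 - 3.2Pb = 22 + 4Pb, so Pb = 139.
Sellers receive Ps = 139 + 9 = 148; x' = 1022.8 − 3.2·139 = 578.
Buyers' price falls by P* − Pb = 144 − 139 = 5; sellers' price rises by Ps − P* = 148 − 144 = 4.

Buyers gain 5 per unit; sellers gain 4 per unit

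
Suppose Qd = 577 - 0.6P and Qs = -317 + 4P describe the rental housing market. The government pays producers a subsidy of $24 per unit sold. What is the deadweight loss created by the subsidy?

Pre-subsidy: 577 - 0.6P = -317 + 4P gives P* = 4470/23, Q* = 10589/23.
With the subsidy, sellers receive Ps = Pb + 24 for each unit, where Pb is the price buyers pay.
Supply in terms of Pb becomes Qs = -317 + 4(Pb + 24) = -221 + 4Pb. Setting this equal to demand: 577 - 0.6Pb = -221 + 4Pb, so Pb = 3990/23.
Sellers receive Ps = 3990/23 + 24 = 4542/23; Q' = 577 − 0.6·(3990/23) = 10877/23.
The subsidy expands output by 10877/23 − 10589/23 = 288/23 past the efficient level; on those units the gap between marginal cost and willingness to pay runs from 0 up to 24.
DWL = ½ × 24 × 288/23 = 3456/23.

Deadweight loss = 3456/23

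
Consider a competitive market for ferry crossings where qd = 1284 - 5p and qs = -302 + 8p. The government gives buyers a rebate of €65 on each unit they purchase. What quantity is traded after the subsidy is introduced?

q' = 874

Pre-subsidy: 1284 - 5p = -302 + 8p gives p* = 122, q* = 674.
With the rebate, buyers effectively pay pb = ps − 65, where ps is the price sellers receive.
Demand in terms of ps becomes qd = 1284 − 5(ps − 65) = 1609 - 5ps. Setting this equal to supply: 1609 - 5ps = -302 + 8ps, so ps = 147.
Buyers pay pb = 147 − 65 = 82; q' = -302 + 8·147 = 874.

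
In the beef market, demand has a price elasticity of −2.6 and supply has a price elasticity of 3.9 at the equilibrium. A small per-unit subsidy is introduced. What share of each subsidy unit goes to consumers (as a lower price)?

Consumer share = 0.6

For a small subsidy around the equilibrium, the benefit split depends on the relative slopes, which at a point are proportional to the elasticities.
Buyer share = εs/(εs + |εd|) = 3.9/(3.9 + 2.6) = 0.6; seller share = |εd|/(εs + |εd|) = 0.4.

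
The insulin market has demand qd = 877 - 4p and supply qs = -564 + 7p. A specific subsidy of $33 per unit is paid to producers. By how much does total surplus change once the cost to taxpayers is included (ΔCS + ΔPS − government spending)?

Pre-subsidy: 877 - 4p = -564 + 7p gives p* = 131, q* = 353.
With the subsidy, sellers receive ps = pb + 33 for each unit, where pb is the price buyers pay.
Supply in terms of pb becomes qs = -564 + 7(pb + 33) = -333 + 7pb. Setting this equal to demand: 877 - 4pb = -333 + 7pb, so pb = 110.
Sellers receive ps = 110 + 33 = 143; q' = 877 − 4·110 = 437.
ΔCS = ½(353 + 437)(131 − 110) = 8295; ΔPS = ½(353 + 437)(143 − 131) = 4740.
Government spending = 33 × 437 = 14421.
Net change = 8295 + 4740 − 14421 = -1386. The loss equals the DWL triangle ½·33·84.

Net change in total surplus = -$1386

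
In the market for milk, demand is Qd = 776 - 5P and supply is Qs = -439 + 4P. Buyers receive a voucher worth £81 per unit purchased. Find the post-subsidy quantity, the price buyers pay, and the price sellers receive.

Q' = 281; buyers pay £99; sellers receive £180

Pre-subsidy: 776 - 5P = -439 + 4P gives P* = 135, Q* = 101.
With the rebate, buyers effectively pay Pb = Ps − 81, where Ps is the price sellers receive.
Demand in terms of Ps becomes Qd = 776 − 5(Ps − 81) = 1181 - 5Ps. Setting this equal to supply: 1181 - 5Ps = -439 + 4Ps, so Ps = 180.
Buyers pay Pb = 180 − 81 = 99; Q' = -439 + 4·180 = 281.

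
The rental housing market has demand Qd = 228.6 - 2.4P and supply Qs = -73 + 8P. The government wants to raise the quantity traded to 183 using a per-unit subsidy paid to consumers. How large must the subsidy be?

Required subsidy s = 13 per unit

At Q = 183, invert demand for the buyer price: Pb = (228.6 − 183)/2.4 = 19; invert supply for the seller price: Ps = (183 − (-73))/8 = 32.
The subsidy must fill the gap: s = Ps − Pb = 32 − 19 = 13.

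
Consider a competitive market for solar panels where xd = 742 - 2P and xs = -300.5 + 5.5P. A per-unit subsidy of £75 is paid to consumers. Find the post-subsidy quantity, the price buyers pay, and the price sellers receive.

x' = 574; buyers pay £84; sellers receive £159

Pre-subsidy: 742 - 2P = -300.5 + 5.5P gives P* = 139, x* = 464.
With the rebate, buyers effectively pay Pb = Ps − 75, where Ps is the price sellers receive.
Demand in terms of Ps becomes xd = 742 − 2(Ps − 75) = 892 - 2Ps. Setting this equal to supply: 892 - 2Ps = -300.5 + 5.5Ps, so Ps = 159.
Buyers pay Pb = 159 − 75 = 84; x' = -300.5 + 5.5·159 = 574.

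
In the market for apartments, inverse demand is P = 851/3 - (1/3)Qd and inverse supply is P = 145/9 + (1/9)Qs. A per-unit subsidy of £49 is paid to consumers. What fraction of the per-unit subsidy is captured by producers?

Pre-subsidy: 851/3 - (1/3)Q = 145/9 + (1/9)Q gives Q* = 602 and P* = 83.
With the rebate, buyers effectively pay Pb = Ps − 49, where Ps is the price sellers receive.
On the curves, Pb = 851/3 - (1/3)Q and Ps = 145/9 + (1/9)Q; the wedge Ps − Pb = 49 gives 145/9 + (1/9)Q − (851/3 - (1/3)Q) = 49, so Q' = 712.25.
Then Pb = 851/3 − (1/3)·712.25 = 46.25 and Ps = 145/9 + (1/9)·712.25 = 95.25.
Buyers' price falls by P* − Pb = 83 − 46.25 = 36.75; sellers' price rises by Ps − P* = 95.25 − 83 = 12.25.
So producers capture 12.25/49 = 0.25 of each unit of subsidy.

Producer share = 0.25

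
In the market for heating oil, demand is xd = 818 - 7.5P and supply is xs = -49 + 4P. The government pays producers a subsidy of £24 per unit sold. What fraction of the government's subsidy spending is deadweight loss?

Pre-subsidy: 818 - 7.5P = -49 + 4P gives P* = 1734/23, x* = 5809/23.
With the subsidy, sellers receive Ps = Pb + 24 for each unit, where Pb is the price buyers pay.
Supply in terms of Pb becomes xs = -49 + 4(Pb + 24) = 47 + 4Pb. Setting this equal to demand: 818 - 7.5Pb = 47 + 4Pb, so Pb = 1542/23.
Sellers receive Ps = 1542/23 + 24 = 2094/23; x' = 818 − 7.5·(1542/23) = 7249/23.
ΔCS = ½(5809/23 + 7249/23)(1734/23 − 1542/23) = 1253568/529; ΔPS = ½(5809/23 + 7249/23)(2094/23 − 1734/23) = 2350440/529.
Government spending = 24 × 7249/23 = 173976/23.
DWL = ½ × 24 × (7249/23 − 5809/23) = 17280/23; fraction = (17280/23) / (173976/23) = 720/7249.

DWL / government spending = 720/7249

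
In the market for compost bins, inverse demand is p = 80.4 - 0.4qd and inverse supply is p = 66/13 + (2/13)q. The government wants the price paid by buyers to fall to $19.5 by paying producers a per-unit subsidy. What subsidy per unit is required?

At a buyer price of 19.5, quantity demanded is 201 − 2.5·19.5 = 152.25.
Sellers supply 152.25 only when they receive ps = 66/13 + (2/13)·152.25 = 28.5.
s = ps − pb = 28.5 − 19.5 = 9.

Required subsidy s = $9 per unit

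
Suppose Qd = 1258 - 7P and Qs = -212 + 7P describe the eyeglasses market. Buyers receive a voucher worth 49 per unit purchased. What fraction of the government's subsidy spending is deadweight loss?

DWL / government spending = 343/2778

Pre-subsidy: 1258 - 7P = -212 + 7P gives P* = 105, Q* = 523.
With the rebate, buyers effectively pay Pb = Ps − 49, where Ps is the price sellers receive.
Demand in terms of Ps becomes Qd = 1258 − 7(Ps − 49) = 1601 - 7Ps. Setting this equal to supply: 1601 - 7Ps = -212 + 7Ps, so Ps = 129.5.
Buyers pay Pb = 129.5 − 49 = 80.5; Q' = -212 + 7·129.5 = 694.5.
ΔCS = ½(523 + 694.5)(105 − 80.5) = 14914.375; ΔPS = ½(523 + 694.5)(129.5 − 105) = 14914.375.
Government spending = 49 × 694.5 = 34030.5.
DWL = ½ × 49 × (694.5 − 523) = 4201.75; fraction = 4201.75 / 34030.5 = 343/2778.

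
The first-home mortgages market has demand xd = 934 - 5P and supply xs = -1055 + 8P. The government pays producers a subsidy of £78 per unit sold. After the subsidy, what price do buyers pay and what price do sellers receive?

Pre-subsidy: 934 - 5P = -1055 + 8P gives P* = 153, x* = 169.
With the subsidy, sellers receive Ps = Pb + 78 for each unit, where Pb is the price buyers pay.
Supply in terms of Pb becomes xs = -1055 + 8(Pb + 78) = -431 + 8Pb. Setting this equal to demand: 934 - 5Pb = -431 + 8Pb, so Pb = 105.
Sellers receive Ps = 105 + 78 = 183; x' = 934 − 5·105 = 409.

Buyers pay £105; sellers receive £183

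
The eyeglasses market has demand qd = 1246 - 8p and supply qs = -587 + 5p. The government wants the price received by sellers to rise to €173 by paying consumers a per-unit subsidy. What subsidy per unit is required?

Required subsidy s = €52 per unit

At a seller price of 173, quantity supplied is -587 + 5·173 = 278.
Buyers absorb 278 only when they pay pb with 1246 − 8·pb = 278, i.e. pb = 121.
s = ps − pb = 173 − 121 = 52.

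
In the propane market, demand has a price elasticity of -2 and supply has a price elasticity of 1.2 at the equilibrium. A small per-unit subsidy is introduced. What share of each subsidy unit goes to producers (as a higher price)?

For a small subsidy around the equilibrium, the benefit split depends on the relative slopes, which at a point are proportional to the elasticities.
Buyer share = εs/(εs + |εd|) = 1.2/(1.2 + 2) = 0.375; seller share = |εd|/(εs + |εd|) = 0.625.
So producers capture 0.625 of the subsidy.

Producer share = 0.625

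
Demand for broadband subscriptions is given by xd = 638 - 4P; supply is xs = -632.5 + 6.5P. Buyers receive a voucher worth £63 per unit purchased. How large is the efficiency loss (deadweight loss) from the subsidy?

Deadweight loss = £4914

Pre-subsidy: 638 - 4P = -632.5 + 6.5P gives P* = 121, x* = 154.
With the rebate, buyers effectively pay Pb = Ps − 63, where Ps is the price sellers receive.
Demand in terms of Ps becomes xd = 638 − 4(Ps − 63) = 890 - 4Ps. Setting this equal to supply: 890 - 4Ps = -632.5 + 6.5Ps, so Ps = 145.
Buyers pay Pb = 145 − 63 = 82; x' = -632.5 + 6.5·145 = 310.
The subsidy expands output by 310 − 154 = 156 past the efficient level; on those units the gap between marginal cost and willingness to pay runs from 0 up to 63.
DWL = ½ × 63 × 156 = 4914.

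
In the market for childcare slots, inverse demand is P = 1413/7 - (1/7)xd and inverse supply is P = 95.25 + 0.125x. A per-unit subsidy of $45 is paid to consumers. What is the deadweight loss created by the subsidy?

Pre-subsidy: 1413/7 - (1/7)x = 95.25 + 0.125x gives x* = 398 and P* = 145.
With the rebate, buyers effectively pay Pb = Ps − 45, where Ps is the price sellers receive.
On the curves, Pb = 1413/7 - (1/7)x and Ps = 95.25 + 0.125x; the wedge Ps − Pb = 45 gives 95.25 + 0.125x − (1413/7 - (1/7)x) = 45, so x' = 566.
Then Pb = 1413/7 − (1/7)·566 = 121 and Ps = 95.25 + 0.125·566 = 166.
The subsidy expands output by 566 − 398 = 168 past the efficient level; on those units the gap between marginal cost and willingness to pay runs from 0 up to 45.
DWL = ½ × 45 × 168 = 3780.

Deadweight loss = $3780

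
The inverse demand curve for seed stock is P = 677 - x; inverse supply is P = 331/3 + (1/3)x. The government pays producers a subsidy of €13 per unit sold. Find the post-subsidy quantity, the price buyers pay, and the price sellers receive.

Pre-subsidy: 677 - x = 331/3 + (1/3)x gives x* = 425 and P* = 252.
With the subsidy, sellers receive Ps = Pb + 13 for each unit, where Pb is the price buyers pay.
On the curves, Pb = 677 - x and Ps = 331/3 + (1/3)x; the wedge Ps − Pb = 13 gives 331/3 + (1/3)x − (677 - x) = 13, so x' = 434.75.
Then Pb = 677 − 1·434.75 = 242.25 and Ps = 331/3 + (1/3)·434.75 = 255.25.

x' = 434.75; buyers pay €242.25; sellers receive €255.25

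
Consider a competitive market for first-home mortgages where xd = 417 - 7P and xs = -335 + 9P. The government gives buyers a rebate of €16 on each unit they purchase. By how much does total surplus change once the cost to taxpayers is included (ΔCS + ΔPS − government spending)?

Pre-subsidy: 417 - 7P = -335 + 9P gives P* = 47, x* = 88.
With the rebate, buyers effectively pay Pb = Ps − 16, where Ps is the price sellers receive.
Demand in terms of Ps becomes xd = 417 − 7(Ps − 16) = 529 - 7Ps. Setting this equal to supply: 529 - 7Ps = -335 + 9Ps, so Ps = 54.
Buyers pay Pb = 54 − 16 = 38; x' = -335 + 9·54 = 151.
ΔCS = ½(88 + 151)(47 − 38) = 1075.5; ΔPS = ½(88 + 151)(54 − 47) = 836.5.
Government spending = 16 × 151 = 2416.
Net change = 1075.5 + 836.5 − 2416 = -504. The loss equals the DWL triangle ½·16·63.

Net change in total surplus = -€504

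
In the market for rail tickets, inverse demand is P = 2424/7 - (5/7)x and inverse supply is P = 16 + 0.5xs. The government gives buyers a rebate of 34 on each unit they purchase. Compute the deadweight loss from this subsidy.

Pre-subsidy: 2424/7 - (5/7)x = 16 + 0.5x gives x* = 272 and P* = 152.
With the rebate, buyers effectively pay Pb = Ps − 34, where Ps is the price sellers receive.
On the curves, Pb = 2424/7 - (5/7)x and Ps = 16 + 0.5x; the wedge Ps − Pb = 34 gives 16 + 0.5x − (2424/7 - (5/7)x) = 34, so x' = 300.
Then Pb = 2424/7 − (5/7)·300 = 132 and Ps = 16 + 0.5·300 = 166.
The subsidy expands output by 300 − 272 = 28 past the efficient level; on those units the gap between marginal cost and willingness to pay runs from 0 up to 34.
DWL = ½ × 34 × 28 = 476.

Deadweight loss = 476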